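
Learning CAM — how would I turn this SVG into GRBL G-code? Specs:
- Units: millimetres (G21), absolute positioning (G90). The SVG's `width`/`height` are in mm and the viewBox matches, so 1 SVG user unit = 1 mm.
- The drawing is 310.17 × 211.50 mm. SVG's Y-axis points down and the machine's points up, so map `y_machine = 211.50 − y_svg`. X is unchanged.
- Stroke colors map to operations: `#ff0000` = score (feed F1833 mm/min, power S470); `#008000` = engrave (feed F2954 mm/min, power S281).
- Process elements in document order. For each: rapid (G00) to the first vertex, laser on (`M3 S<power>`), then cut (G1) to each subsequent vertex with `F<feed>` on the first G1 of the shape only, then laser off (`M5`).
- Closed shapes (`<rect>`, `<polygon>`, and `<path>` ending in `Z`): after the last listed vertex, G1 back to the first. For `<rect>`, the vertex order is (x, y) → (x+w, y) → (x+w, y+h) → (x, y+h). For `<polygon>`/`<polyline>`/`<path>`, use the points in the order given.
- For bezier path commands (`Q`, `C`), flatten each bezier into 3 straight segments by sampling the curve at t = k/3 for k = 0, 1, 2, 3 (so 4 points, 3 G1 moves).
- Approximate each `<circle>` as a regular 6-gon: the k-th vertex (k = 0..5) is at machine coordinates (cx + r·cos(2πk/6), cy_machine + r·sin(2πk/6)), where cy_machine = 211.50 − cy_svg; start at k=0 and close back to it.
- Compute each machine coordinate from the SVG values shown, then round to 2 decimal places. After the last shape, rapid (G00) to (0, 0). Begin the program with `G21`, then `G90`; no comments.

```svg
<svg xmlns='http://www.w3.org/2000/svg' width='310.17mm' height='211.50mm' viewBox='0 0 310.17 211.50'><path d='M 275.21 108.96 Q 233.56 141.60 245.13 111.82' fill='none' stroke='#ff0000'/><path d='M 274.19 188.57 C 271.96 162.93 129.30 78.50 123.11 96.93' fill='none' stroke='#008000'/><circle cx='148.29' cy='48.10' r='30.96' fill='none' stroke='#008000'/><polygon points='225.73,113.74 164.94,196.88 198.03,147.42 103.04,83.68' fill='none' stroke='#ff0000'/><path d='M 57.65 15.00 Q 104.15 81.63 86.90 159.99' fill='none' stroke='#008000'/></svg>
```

G21
G90
G00 X275.21 Y102.54
M3 S470
G1 X253.36 Y87.72 F1833
G1 X243.33 Y86.76
G1 X245.13 Y99.68
M5
G00 X274.19 Y22.93
M3 S281
G1 X235.41 Y62.18 F2954
G1 X164.53 Y104.70
G1 X123.11 Y114.57
M5
G00 X179.25 Y163.40
M3 S281
G1 X163.77 Y190.21 F2954
G1 X132.81 Y190.21
G1 X117.33 Y163.40
G1 X132.81 Y136.59
G1 X163.77 Y136.59
G1 X179.25 Y163.40
M5
G00 X225.73 Y97.76
M3 S470
G1 X164.94 Y14.62 F1833
G1 X198.03 Y64.08
G1 X103.04 Y127.82
G1 X225.73 Y97.76
M5
G00 X57.65 Y196.50
M3 S281
G1 X81.57 Y150.78 F2954
G1 X91.32 Y102.45
G1 X86.90 Y51.51
M5
G00 X0.00 Y0.00

viewBox `0 0 310.17 211.50` with mm width/height → 1 unit = 1 mm. Flip: y_m = 211.50 − y_svg.

**Shape 1** — `<path>` quadratic bezier, stroke `#ff0000` → score (S470, F1833). Control points (SVG): P0=(275.21,108.96), P1=(233.56,141.60), P2=(245.13,111.82); sampled at t=k/3. Machine vertices: (275.21,102.54) → (253.36,87.72) → (243.33,86.76) → (245.13,99.68). Open path.

**Shape 2** — `<path>` cubic bezier, stroke `#008000` → engrave (S281, F2954). Control points (SVG): P0=(274.19,188.57), P1=(271.96,162.93), P2=(129.30,78.50), P3=(123.11,96.93); sampled at t=k/3. Machine vertices: (274.19,22.93) → (235.41,62.18) → (164.53,104.70) → (123.11,114.57). Open path.

**Shape 3** — `<circle>` circle, stroke `#008000` → engrave (S281, F2954). Machine vertices: (179.25,163.40) → (163.77,190.21) → (132.81,190.21) → (117.33,163.40) → (132.81,136.59) → (163.77,136.59) → (179.25,163.40). Closed: final G1 returns to the first vertex.

**Shape 4** — `<polygon>` closed polygon, stroke `#ff0000` → score (S470, F1833). Machine vertices: (225.73,97.76) → (164.94,14.62) → (198.03,64.08) → (103.04,127.82) → (225.73,97.76). Closed: final G1 returns to the first vertex.

**Shape 5** — `<path>` quadratic bezier, stroke `#008000` → engrave (S281, F2954). Control points (SVG): P0=(57.65,15.00), P1=(104.15,81.63), P2=(86.90,159.99); sampled at t=k/3. Machine vertices: (57.65,196.50) → (81.57,150.78) → (91.32,102.45) → (86.90,51.51). Open path.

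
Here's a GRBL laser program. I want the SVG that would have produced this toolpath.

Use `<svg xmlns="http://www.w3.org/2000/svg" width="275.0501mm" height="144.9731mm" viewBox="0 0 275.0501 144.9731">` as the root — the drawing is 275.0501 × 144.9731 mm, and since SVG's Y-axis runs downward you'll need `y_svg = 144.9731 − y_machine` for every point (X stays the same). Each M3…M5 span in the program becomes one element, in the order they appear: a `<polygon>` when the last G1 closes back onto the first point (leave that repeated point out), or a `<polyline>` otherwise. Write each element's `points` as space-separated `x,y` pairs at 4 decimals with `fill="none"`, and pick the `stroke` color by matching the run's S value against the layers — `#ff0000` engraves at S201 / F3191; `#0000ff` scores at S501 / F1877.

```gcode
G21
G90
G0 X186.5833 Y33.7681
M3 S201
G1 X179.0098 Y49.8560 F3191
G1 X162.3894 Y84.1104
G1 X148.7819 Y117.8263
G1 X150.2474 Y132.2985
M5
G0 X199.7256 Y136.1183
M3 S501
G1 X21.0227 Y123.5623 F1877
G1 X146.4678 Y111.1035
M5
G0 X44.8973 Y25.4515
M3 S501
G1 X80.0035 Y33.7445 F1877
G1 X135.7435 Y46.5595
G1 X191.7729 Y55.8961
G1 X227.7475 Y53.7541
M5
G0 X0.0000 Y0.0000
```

<svg xmlns="http://www.w3.org/2000/svg" width="275.0501mm" height="144.9731mm" viewBox="0 0 275.0501 144.9731">
  <polyline points="186.5833,111.2050 179.0098,95.1171 162.3894,60.8627 148.7819,27.1468 150.2474,12.6746" fill="none" stroke="#ff0000"/>
  <polyline points="199.7256,8.8548 21.0227,21.4108 146.4678,33.8696" fill="none" stroke="#0000ff"/>
  <polyline points="44.8973,119.5216 80.0035,111.2286 135.7435,98.4136 191.7729,89.0770 227.7475,91.2190" fill="none" stroke="#0000ff"/>
</svg>

Each laser-on run becomes one SVG element. Flip Y back into SVG space with y_svg = 144.9731 − y_machine.

Run 1: the run's S201 means `#ff0000` (engrave). The run is open, so emit a `<polyline>` with points (Y-flipped): 186.5833,111.2050 179.0098,95.1171 162.3894,60.8627 148.7819,27.1468 150.2474,12.6746.

Run 2: the run's S501 means `#0000ff` (score). The run is open, so emit a `<polyline>` with points (Y-flipped): 199.7256,8.8548 21.0227,21.4108 146.4678,33.8696.

Run 3: S501 ⇒ score layer `#0000ff`. The run is open, so emit a `<polyline>` with points (Y-flipped): 44.8973,119.5216 80.0035,111.2286 135.7435,98.4136 191.7729,89.0770 227.7475,91.2190.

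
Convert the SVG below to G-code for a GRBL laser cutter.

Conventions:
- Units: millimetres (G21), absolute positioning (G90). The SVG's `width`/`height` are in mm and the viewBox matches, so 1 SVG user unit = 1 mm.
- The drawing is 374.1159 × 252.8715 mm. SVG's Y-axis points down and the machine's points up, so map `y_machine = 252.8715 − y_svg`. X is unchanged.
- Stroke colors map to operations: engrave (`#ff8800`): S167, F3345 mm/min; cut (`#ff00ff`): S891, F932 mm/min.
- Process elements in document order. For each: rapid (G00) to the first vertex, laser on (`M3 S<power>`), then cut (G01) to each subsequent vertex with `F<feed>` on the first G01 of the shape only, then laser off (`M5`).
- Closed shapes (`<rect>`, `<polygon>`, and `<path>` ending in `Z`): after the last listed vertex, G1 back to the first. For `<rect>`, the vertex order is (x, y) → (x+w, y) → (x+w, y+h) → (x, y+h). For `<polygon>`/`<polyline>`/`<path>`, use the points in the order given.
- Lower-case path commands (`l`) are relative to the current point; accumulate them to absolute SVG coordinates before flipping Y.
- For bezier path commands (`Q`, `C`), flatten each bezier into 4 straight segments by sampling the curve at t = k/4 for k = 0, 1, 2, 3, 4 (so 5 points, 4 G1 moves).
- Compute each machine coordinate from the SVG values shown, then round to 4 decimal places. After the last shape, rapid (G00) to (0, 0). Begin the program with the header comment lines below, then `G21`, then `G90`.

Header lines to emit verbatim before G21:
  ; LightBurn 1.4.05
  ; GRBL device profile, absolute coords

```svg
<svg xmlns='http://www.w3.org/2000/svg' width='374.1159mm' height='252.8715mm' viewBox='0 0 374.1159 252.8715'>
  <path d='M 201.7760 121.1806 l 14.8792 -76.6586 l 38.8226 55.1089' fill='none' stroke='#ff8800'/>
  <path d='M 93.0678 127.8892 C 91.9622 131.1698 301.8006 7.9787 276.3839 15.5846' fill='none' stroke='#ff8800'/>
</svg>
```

viewBox `0 0 374.1159 252.8715` with mm width/height → 1 unit = 1 mm. Flip: y_m = 252.8715 − y_svg.

**Shape 1** — `<path>` open polyline, stroke `#ff8800` → engrave (S167, F3345). Machine vertices: (201.7760,131.6909) → (216.6552,208.3495) → (255.4778,153.2406). Open path.

**Shape 2** — `<path>` cubic bezier, stroke `#ff8800` → engrave (S167, F3345). Control points (SVG): P0=(93.0678,127.8892), P1=(91.9622,131.1698), P2=(301.8006,7.9787), P3=(276.3839,15.5846); sampled at t=k/4. Machine vertices: (93.0678,124.9823) → (124.8187,142.2155) → (193.8425,182.7566) → (258.3080,222.4867) → (276.3839,237.2869). Open path.

; LightBurn 1.4.05
; GRBL device profile, absolute coords
G21
G90
G00 X201.7760 Y131.6909
M3 S167
G01 X216.6552 Y208.3495 F3345
G01 X255.4778 Y153.2406
M5
G00 X93.0678 Y124.9823
M3 S167
G01 X124.8187 Y142.2155 F3345
G01 X193.8425 Y182.7566
G01 X258.3080 Y222.4867
G01 X276.3839 Y237.2869
M5
G00 X0.0000 Y0.0000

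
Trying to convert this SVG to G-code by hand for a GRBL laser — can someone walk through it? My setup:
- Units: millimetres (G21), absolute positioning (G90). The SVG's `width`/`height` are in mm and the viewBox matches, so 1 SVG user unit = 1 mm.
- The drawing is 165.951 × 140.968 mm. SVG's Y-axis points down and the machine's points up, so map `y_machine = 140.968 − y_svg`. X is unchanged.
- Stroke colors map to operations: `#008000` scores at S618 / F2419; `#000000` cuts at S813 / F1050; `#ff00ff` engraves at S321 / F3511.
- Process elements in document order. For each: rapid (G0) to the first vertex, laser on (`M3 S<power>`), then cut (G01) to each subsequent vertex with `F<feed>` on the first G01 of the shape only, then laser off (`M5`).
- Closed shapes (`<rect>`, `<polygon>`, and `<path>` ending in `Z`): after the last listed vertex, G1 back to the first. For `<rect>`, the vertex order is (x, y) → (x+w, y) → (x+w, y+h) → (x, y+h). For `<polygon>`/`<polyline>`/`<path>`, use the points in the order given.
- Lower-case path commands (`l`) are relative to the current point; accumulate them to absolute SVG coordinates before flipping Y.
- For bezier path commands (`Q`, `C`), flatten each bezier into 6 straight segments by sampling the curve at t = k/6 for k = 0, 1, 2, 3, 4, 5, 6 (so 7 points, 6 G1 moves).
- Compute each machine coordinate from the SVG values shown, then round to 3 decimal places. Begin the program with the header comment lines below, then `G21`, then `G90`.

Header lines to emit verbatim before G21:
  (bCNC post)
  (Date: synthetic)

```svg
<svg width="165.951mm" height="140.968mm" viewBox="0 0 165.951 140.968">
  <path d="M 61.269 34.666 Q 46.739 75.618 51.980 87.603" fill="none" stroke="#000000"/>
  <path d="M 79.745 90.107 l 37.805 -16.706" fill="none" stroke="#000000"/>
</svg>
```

Since the viewBox matches the mm dimensions, user units are millimetres directly. The only transform is the Y-flip y_m = 140.968 − y_svg.

Shape 1 is a quadratic bezier drawn with `<path>`. Its stroke #000000 means cut at S813, F1050. After flipping Y the toolpath is (61.269,106.302) → (56.975,93.456) → (53.779,82.219) → (51.682,72.592) → (50.683,64.574) → (50.782,58.165) → (51.980,53.365).

Shape 2 is a line segment drawn with `<path>`. Its stroke #000000 means cut at S813, F1050. After flipping Y the toolpath is (79.745,50.861) → (117.550,67.567).

(bCNC post)
(Date: synthetic)
G21
G90
G0 X61.269 Y106.302
M3 S813
G01 X56.975 Y93.456 F1050
G01 X53.779 Y82.219
G01 X51.682 Y72.592
G01 X50.683 Y64.574
G01 X50.782 Y58.165
G01 X51.980 Y53.365
M5
G0 X79.745 Y50.861
M3 S813
G01 X117.550 Y67.567 F1050
M5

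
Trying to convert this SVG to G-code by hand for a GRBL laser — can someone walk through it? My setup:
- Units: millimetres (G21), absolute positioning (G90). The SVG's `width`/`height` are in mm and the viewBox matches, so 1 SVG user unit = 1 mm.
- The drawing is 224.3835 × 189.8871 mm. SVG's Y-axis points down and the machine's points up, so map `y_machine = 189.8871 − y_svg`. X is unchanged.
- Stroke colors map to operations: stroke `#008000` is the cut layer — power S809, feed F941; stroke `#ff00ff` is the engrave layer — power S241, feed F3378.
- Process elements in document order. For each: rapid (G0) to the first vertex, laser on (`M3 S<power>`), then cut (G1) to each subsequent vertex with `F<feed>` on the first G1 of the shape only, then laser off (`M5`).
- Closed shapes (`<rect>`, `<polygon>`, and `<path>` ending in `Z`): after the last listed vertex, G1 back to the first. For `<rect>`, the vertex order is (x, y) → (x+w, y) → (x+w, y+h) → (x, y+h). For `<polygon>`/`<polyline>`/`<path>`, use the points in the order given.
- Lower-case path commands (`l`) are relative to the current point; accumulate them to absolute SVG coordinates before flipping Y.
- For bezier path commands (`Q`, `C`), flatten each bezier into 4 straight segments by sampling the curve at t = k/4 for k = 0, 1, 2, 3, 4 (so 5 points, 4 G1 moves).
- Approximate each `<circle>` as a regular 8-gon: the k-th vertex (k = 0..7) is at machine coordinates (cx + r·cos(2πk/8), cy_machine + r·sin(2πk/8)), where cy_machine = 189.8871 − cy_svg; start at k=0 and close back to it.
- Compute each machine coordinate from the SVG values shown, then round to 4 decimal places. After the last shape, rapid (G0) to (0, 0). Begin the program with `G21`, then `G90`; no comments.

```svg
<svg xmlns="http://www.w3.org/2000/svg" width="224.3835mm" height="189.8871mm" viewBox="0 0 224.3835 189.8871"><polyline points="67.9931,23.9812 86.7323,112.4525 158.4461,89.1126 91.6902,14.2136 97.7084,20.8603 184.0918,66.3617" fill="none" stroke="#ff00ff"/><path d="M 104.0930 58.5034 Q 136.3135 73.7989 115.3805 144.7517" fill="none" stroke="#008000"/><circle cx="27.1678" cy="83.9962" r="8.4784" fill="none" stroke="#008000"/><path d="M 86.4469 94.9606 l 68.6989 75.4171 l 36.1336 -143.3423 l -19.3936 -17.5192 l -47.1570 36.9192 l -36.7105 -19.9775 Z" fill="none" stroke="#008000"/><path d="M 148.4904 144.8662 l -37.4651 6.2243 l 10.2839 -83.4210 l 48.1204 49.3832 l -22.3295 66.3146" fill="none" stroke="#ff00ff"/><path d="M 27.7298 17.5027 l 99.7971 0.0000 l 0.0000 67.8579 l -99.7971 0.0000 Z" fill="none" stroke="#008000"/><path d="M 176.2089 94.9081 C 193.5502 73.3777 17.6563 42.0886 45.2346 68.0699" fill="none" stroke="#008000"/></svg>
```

G21
G90
G0 X67.9931 Y165.9059
M3 S241
G1 X86.7323 Y77.4346 F3378
G1 X158.4461 Y100.7745
G1 X91.6902 Y175.6735
G1 X97.7084 Y169.0268
G1 X184.0918 Y123.5254
M5
G0 X104.0930 Y131.3837
M3 S809
G1 X116.8812 Y120.2574 F941
G1 X123.0251 Y102.1739
G1 X122.5249 Y77.1332
G1 X115.3805 Y45.1354
M5
G0 X35.6462 Y105.8909
M3 S809
G1 X33.1629 Y111.8860 F941
G1 X27.1678 Y114.3693
G1 X21.1727 Y111.8860
G1 X18.6894 Y105.8909
G1 X21.1727 Y99.8958
G1 X27.1678 Y97.4125
G1 X33.1629 Y99.8958
G1 X35.6462 Y105.8909
M5
G0 X86.4469 Y94.9265
M3 S809
G1 X155.1458 Y19.5094 F941
G1 X191.2794 Y162.8517
G1 X171.8858 Y180.3709
G1 X124.7288 Y143.4517
G1 X88.0183 Y163.4292
G1 X86.4469 Y94.9265
M5
G0 X148.4904 Y45.0209
M3 S241
G1 X111.0253 Y38.7966 F3378
G1 X121.3092 Y122.2176
G1 X169.4296 Y72.8344
G1 X147.1001 Y6.5198
M5
G0 X27.7298 Y172.3844
M3 S809
G1 X127.5269 Y172.3844 F941
G1 X127.5269 Y104.5265
G1 X27.7298 Y104.5265
G1 X27.7298 Y172.3844
M5
G0 X176.2089 Y94.9790
M3 S809
G1 X159.1818 Y111.9092 F941
G1 X106.8829 Y126.2150
G1 X56.5034 Y131.6123
G1 X45.2346 Y121.8172
M5
G0 X0.0000 Y0.0000

1 u = 1 mm; y_m = 189.8871 − y.

[1] `<polyline>` open polyline, #ff00ff→engrave S241 F3378: (67.9931,165.9059) → (86.7323,77.4346) → (158.4461,100.7745) → (91.6902,175.6735) → (97.7084,169.0268) → (184.0918,123.5254)

[2] `<path>` quadratic bezier, #008000→cut S809 F941: (104.0930,131.3837) → (116.8812,120.2574) → (123.0251,102.1739) → (122.5249,77.1332) → (115.3805,45.1354)

[3] `<circle>` circle, #008000→cut S809 F941: (35.6462,105.8909) → (33.1629,111.8860) → (27.1678,114.3693) → (21.1727,111.8860) → (18.6894,105.8909) → (21.1727,99.8958) → (27.1678,97.4125) → (33.1629,99.8958) → (35.6462,105.8909) (closed)

[4] `<path>` closed polygon, #008000→cut S809 F941: (86.4469,94.9265) → (155.1458,19.5094) → (191.2794,162.8517) → (171.8858,180.3709) → (124.7288,143.4517) → (88.0183,163.4292) → (86.4469,94.9265) (closed)

[5] `<path>` open polyline, #ff00ff→engrave S241 F3378: (148.4904,45.0209) → (111.0253,38.7966) → (121.3092,122.2176) → (169.4296,72.8344) → (147.1001,6.5198)

[6] `<path>` rectangle, #008000→cut S809 F941: (27.7298,172.3844) → (127.5269,172.3844) → (127.5269,104.5265) → (27.7298,104.5265) → (27.7298,172.3844) (closed)

[7] `<path>` cubic bezier, #008000→cut S809 F941: (176.2089,94.9790) → (159.1818,111.9092) → (106.8829,126.2150) → (56.5034,131.6123) → (45.2346,121.8172)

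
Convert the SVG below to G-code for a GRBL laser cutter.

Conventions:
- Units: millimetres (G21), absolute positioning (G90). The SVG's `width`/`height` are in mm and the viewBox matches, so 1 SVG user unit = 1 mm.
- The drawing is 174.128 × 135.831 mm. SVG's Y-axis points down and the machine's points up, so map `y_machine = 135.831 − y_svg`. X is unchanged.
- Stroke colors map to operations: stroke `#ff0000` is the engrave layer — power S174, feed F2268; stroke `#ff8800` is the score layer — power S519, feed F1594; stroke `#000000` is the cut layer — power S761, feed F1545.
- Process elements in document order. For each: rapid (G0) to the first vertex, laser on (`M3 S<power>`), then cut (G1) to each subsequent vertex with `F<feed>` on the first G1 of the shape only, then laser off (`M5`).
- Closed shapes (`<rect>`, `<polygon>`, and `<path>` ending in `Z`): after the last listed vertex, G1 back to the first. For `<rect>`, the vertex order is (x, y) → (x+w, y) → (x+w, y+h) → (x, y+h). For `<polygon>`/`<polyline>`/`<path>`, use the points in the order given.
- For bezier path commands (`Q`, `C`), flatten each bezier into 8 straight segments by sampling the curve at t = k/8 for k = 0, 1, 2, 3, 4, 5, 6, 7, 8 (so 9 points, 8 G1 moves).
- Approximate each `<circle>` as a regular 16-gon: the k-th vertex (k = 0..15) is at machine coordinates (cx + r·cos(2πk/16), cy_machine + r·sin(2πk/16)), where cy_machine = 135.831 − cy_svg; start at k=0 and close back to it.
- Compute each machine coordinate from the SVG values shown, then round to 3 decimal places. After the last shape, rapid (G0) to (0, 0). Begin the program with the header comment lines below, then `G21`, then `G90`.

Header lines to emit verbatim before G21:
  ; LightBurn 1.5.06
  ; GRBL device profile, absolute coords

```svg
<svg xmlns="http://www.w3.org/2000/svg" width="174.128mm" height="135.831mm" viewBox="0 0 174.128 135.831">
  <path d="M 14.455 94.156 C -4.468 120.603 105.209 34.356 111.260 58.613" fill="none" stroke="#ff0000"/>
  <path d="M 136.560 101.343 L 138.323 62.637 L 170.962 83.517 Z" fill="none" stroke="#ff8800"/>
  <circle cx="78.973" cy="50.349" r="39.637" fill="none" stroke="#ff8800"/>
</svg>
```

; LightBurn 1.5.06
; GRBL device profile, absolute coords
G21
G90
G0 X14.455 Y41.675
M3 S174
G1 X12.933 Y36.604 F2268
G1 X20.747 Y39.482
G1 X35.173 Y47.695
G1 X53.492 Y58.625
G1 X72.982 Y69.658
G1 X90.920 Y78.179
G1 X104.587 Y81.570
G1 X111.260 Y77.218
M5
G0 X136.560 Y34.488
M3 S519
G1 X138.323 Y73.194 F1594
G1 X170.962 Y52.314
G1 X136.560 Y34.488
M5
G0 X118.610 Y85.482
M3 S519
G1 X115.593 Y100.650 F1594
G1 X107.001 Y113.510
G1 X94.141 Y122.102
G1 X78.973 Y125.119
G1 X63.805 Y122.102
G1 X50.945 Y113.510
G1 X42.353 Y100.650
G1 X39.336 Y85.482
G1 X42.353 Y70.314
G1 X50.945 Y57.454
G1 X63.805 Y48.862
G1 X78.973 Y45.845
G1 X94.141 Y48.862
G1 X107.001 Y57.454
G1 X115.593 Y70.314
G1 X118.610 Y85.482
M5
G0 X0.000 Y0.000

viewBox `0 0 174.128 135.831` with mm width/height → 1 unit = 1 mm. Flip: y_m = 135.831 − y_svg.

**Shape 1** — `<path>` cubic bezier, stroke `#ff0000` → engrave (S174, F2268). Control points (SVG): P0=(14.455,94.156), P1=(-4.468,120.603), P2=(105.209,34.356), P3=(111.260,58.613); sampled at t=k/8. Machine vertices: (14.455,41.675) → (12.933,36.604) → (20.747,39.482) → (35.173,47.695) → (53.492,58.625) → (72.982,69.658) → (90.920,78.179) → (104.587,81.570) → (111.260,77.218). Open path.

**Shape 2** — `<path>` regular polygon, stroke `#ff8800` → score (S519, F1594). Machine vertices: (136.560,34.488) → (138.323,73.194) → (170.962,52.314) → (136.560,34.488). Closed: final G1 returns to the first vertex.

**Shape 3** — `<circle>` circle, stroke `#ff8800` → score (S519, F1594). Machine vertices: (118.610,85.482) → (115.593,100.650) → (107.001,113.510) → (94.141,122.102) → (78.973,125.119) → (63.805,122.102) → (50.945,113.510) → (42.353,100.650) → (39.336,85.482) → (42.353,70.314) → (50.945,57.454) → (63.805,48.862) → (78.973,45.845) → (94.141,48.862) → (107.001,57.454) → (115.593,70.314) → (118.610,85.482). Closed: final G1 returns to the first vertex.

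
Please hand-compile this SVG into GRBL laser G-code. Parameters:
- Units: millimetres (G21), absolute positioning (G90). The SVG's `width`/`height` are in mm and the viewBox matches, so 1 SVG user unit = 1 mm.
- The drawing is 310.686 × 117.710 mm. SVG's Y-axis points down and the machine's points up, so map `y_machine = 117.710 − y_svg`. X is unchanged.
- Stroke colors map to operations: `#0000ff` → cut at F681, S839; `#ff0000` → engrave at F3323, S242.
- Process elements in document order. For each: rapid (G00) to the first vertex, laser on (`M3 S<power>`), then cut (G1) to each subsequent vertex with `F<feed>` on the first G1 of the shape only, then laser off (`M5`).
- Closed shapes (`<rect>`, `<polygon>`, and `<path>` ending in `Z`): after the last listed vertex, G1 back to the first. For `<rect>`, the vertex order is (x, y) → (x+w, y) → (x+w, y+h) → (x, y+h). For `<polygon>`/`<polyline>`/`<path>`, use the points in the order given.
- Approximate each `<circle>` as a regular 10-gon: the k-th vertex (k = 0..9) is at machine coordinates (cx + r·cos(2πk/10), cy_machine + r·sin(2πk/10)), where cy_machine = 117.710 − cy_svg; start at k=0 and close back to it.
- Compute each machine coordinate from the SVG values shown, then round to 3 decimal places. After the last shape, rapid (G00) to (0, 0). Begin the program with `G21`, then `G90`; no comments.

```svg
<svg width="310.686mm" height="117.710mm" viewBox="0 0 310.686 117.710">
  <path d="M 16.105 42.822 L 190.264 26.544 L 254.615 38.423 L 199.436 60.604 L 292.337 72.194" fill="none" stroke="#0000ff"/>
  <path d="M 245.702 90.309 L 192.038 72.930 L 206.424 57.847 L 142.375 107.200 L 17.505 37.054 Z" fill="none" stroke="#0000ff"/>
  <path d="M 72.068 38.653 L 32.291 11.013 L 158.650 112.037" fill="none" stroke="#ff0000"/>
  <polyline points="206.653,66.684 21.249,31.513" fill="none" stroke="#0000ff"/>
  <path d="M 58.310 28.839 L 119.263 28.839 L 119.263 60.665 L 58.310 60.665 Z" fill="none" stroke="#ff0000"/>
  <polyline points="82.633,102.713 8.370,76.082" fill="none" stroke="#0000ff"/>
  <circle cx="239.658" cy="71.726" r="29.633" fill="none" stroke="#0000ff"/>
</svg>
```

G21
G90
G00 X16.105 Y74.888
M3 S839
G1 X190.264 Y91.166 F681
G1 X254.615 Y79.287
G1 X199.436 Y57.106
G1 X292.337 Y45.516
M5
G00 X245.702 Y27.401
M3 S839
G1 X192.038 Y44.780 F681
G1 X206.424 Y59.863
G1 X142.375 Y10.510
G1 X17.505 Y80.656
G1 X245.702 Y27.401
M5
G00 X72.068 Y79.057
M3 S242
G1 X32.291 Y106.697 F3323
G1 X158.650 Y5.673
M5
G00 X206.653 Y51.026
M3 S839
G1 X21.249 Y86.197 F681
M5
G00 X58.310 Y88.871
M3 S242
G1 X119.263 Y88.871 F3323
G1 X119.263 Y57.045
G1 X58.310 Y57.045
G1 X58.310 Y88.871
M5
G00 X82.633 Y14.997
M3 S839
G1 X8.370 Y41.628 F681
M5
G00 X269.291 Y45.984
M3 S839
G1 X263.632 Y63.402 F681
G1 X248.815 Y74.167
G1 X230.501 Y74.167
G1 X215.684 Y63.402
G1 X210.025 Y45.984
G1 X215.684 Y28.566
G1 X230.501 Y17.801
G1 X248.815 Y17.801
G1 X263.632 Y28.566
G1 X269.291 Y45.984
M5
G00 X0.000 Y0.000

1 u = 1 mm; y_m = 117.710 − y.

[1] `<path>` open polyline, #0000ff→cut S839 F681: (16.105,74.888) → (190.264,91.166) → (254.615,79.287) → (199.436,57.106) → (292.337,45.516)

[2] `<path>` closed polygon, #0000ff→cut S839 F681: (245.702,27.401) → (192.038,44.780) → (206.424,59.863) → (142.375,10.510) → (17.505,80.656) → (245.702,27.401) (closed)

[3] `<path>` open polyline, #ff0000→engrave S242 F3323: (72.068,79.057) → (32.291,106.697) → (158.650,5.673)

[4] `<polyline>` line segment, #0000ff→cut S839 F681: (206.653,51.026) → (21.249,86.197)

[5] `<path>` rectangle, #ff0000→engrave S242 F3323: (58.310,88.871) → (119.263,88.871) → (119.263,57.045) → (58.310,57.045) → (58.310,88.871) (closed)

[6] `<polyline>` line segment, #0000ff→cut S839 F681: (82.633,14.997) → (8.370,41.628)

[7] `<circle>` circle, #0000ff→cut S839 F681: (269.291,45.984) → (263.632,63.402) → (248.815,74.167) → (230.501,74.167) → (215.684,63.402) → (210.025,45.984) → (215.684,28.566) → (230.501,17.801) → (248.815,17.801) → (263.632,28.566) → (269.291,45.984) (closed)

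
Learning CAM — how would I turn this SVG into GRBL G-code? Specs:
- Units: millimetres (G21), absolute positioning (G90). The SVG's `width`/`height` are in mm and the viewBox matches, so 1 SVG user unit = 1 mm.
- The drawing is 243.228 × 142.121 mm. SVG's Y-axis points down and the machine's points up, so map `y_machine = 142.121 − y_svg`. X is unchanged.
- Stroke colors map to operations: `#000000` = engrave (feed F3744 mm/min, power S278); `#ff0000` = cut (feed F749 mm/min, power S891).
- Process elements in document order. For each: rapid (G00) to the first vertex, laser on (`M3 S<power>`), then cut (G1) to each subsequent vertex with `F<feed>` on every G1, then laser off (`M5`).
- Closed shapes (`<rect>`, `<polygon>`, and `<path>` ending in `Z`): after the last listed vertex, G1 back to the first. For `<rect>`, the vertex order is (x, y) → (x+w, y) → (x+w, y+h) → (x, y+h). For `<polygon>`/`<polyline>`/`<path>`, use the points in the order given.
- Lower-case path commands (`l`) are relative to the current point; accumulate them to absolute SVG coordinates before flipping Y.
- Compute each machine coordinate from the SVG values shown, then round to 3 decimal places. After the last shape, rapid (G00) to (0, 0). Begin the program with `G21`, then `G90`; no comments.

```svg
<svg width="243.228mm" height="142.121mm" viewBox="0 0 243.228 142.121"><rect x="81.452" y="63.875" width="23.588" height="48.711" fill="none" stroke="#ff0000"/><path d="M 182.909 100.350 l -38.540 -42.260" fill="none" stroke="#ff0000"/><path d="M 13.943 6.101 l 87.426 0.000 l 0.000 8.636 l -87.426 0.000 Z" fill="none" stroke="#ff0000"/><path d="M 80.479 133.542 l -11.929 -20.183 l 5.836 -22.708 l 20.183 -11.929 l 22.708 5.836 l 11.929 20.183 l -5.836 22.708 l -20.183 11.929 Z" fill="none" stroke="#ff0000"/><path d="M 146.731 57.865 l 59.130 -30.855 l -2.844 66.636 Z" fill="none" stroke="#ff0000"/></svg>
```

viewBox `0 0 243.228 142.121` with mm width/height → 1 unit = 1 mm. Flip: y_m = 142.121 − y_svg.

**Shape 1** — `<rect>` rectangle, stroke `#ff0000` → cut (S891, F749). Machine vertices: (81.452,78.246) → (105.040,78.246) → (105.040,29.535) → (81.452,29.535) → (81.452,78.246). Closed: final G1 returns to the first vertex.

**Shape 2** — `<path>` line segment, stroke `#ff0000` → cut (S891, F749). Machine vertices: (182.909,41.771) → (144.369,84.031). Open path.

**Shape 3** — `<path>` rectangle, stroke `#ff0000` → cut (S891, F749). Machine vertices: (13.943,136.020) → (101.369,136.020) → (101.369,127.384) → (13.943,127.384) → (13.943,136.020). Closed: final G1 returns to the first vertex.

**Shape 4** — `<path>` regular polygon, stroke `#ff0000` → cut (S891, F749). Machine vertices: (80.479,8.579) → (68.550,28.762) → (74.386,51.470) → (94.569,63.399) → (117.277,57.563) → (129.206,37.380) → (123.370,14.672) → (103.187,2.743) → (80.479,8.579). Closed: final G1 returns to the first vertex.

**Shape 5** — `<path>` regular polygon, stroke `#ff0000` → cut (S891, F749). Machine vertices: (146.731,84.256) → (205.861,115.111) → (203.017,48.475) → (146.731,84.256). Closed: final G1 returns to the first vertex.

G21
G90
G00 X81.452 Y78.246
M3 S891
G1 X105.040 Y78.246 F749
G1 X105.040 Y29.535 F749
G1 X81.452 Y29.535 F749
G1 X81.452 Y78.246 F749
M5
G00 X182.909 Y41.771
M3 S891
G1 X144.369 Y84.031 F749
M5
G00 X13.943 Y136.020
M3 S891
G1 X101.369 Y136.020 F749
G1 X101.369 Y127.384 F749
G1 X13.943 Y127.384 F749
G1 X13.943 Y136.020 F749
M5
G00 X80.479 Y8.579
M3 S891
G1 X68.550 Y28.762 F749
G1 X74.386 Y51.470 F749
G1 X94.569 Y63.399 F749
G1 X117.277 Y57.563 F749
G1 X129.206 Y37.380 F749
G1 X123.370 Y14.672 F749
G1 X103.187 Y2.743 F749
G1 X80.479 Y8.579 F749
M5
G00 X146.731 Y84.256
M3 S891
G1 X205.861 Y115.111 F749
G1 X203.017 Y48.475 F749
G1 X146.731 Y84.256 F749
M5
G00 X0.000 Y0.000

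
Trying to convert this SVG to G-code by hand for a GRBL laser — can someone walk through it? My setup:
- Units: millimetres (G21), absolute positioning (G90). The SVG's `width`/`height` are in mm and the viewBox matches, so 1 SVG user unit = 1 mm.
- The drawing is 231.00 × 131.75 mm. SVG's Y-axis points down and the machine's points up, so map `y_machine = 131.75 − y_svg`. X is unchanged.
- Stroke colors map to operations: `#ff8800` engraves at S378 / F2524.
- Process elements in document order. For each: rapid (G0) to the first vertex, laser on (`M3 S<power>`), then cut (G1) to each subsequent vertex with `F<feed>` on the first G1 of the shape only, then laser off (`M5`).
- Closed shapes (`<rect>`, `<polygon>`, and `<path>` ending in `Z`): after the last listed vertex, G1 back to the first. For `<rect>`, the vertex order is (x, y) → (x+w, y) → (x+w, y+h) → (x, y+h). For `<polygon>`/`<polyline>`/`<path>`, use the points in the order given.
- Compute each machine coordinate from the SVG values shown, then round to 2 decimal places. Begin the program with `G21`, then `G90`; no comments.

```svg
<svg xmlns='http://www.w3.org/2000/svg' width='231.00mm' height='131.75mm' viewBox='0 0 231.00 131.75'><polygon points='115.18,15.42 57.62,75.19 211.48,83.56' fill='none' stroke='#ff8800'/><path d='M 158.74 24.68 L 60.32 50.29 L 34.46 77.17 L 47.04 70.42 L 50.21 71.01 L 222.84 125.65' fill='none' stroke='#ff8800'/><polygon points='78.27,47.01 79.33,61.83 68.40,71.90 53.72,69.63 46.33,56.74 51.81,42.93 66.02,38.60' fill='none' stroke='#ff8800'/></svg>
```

G21
G90
G0 X115.18 Y116.33
M3 S378
G1 X57.62 Y56.56 F2524
G1 X211.48 Y48.19
G1 X115.18 Y116.33
M5
G0 X158.74 Y107.07
M3 S378
G1 X60.32 Y81.46 F2524
G1 X34.46 Y54.58
G1 X47.04 Y61.33
G1 X50.21 Y60.74
G1 X222.84 Y6.10
M5
G0 X78.27 Y84.74
M3 S378
G1 X79.33 Y69.92 F2524
G1 X68.40 Y59.85
G1 X53.72 Y62.12
G1 X46.33 Y75.01
G1 X51.81 Y88.82
G1 X66.02 Y93.15
G1 X78.27 Y84.74
M5

Since the viewBox matches the mm dimensions, user units are millimetres directly. The only transform is the Y-flip y_m = 131.75 − y_svg.

Shape 1 is a closed polygon drawn with `<polygon>`. Its stroke #ff8800 means engrave at S378, F2524. After flipping Y the toolpath is (115.18,116.33) → (57.62,56.56) → (211.48,48.19) → (115.18,116.33), returning to the start.

Shape 2 is a open polyline drawn with `<path>`. Its stroke #ff8800 means engrave at S378, F2524. After flipping Y the toolpath is (158.74,107.07) → (60.32,81.46) → (34.46,54.58) → (47.04,61.33) → (50.21,60.74) → (222.84,6.10).

Shape 3 is a regular polygon drawn with `<polygon>`. Its stroke #ff8800 means engrave at S378, F2524. After flipping Y the toolpath is (78.27,84.74) → (79.33,69.92) → (68.40,59.85) → (53.72,62.12) → (46.33,75.01) → (51.81,88.82) → (66.02,93.15) → (78.27,84.74), returning to the start.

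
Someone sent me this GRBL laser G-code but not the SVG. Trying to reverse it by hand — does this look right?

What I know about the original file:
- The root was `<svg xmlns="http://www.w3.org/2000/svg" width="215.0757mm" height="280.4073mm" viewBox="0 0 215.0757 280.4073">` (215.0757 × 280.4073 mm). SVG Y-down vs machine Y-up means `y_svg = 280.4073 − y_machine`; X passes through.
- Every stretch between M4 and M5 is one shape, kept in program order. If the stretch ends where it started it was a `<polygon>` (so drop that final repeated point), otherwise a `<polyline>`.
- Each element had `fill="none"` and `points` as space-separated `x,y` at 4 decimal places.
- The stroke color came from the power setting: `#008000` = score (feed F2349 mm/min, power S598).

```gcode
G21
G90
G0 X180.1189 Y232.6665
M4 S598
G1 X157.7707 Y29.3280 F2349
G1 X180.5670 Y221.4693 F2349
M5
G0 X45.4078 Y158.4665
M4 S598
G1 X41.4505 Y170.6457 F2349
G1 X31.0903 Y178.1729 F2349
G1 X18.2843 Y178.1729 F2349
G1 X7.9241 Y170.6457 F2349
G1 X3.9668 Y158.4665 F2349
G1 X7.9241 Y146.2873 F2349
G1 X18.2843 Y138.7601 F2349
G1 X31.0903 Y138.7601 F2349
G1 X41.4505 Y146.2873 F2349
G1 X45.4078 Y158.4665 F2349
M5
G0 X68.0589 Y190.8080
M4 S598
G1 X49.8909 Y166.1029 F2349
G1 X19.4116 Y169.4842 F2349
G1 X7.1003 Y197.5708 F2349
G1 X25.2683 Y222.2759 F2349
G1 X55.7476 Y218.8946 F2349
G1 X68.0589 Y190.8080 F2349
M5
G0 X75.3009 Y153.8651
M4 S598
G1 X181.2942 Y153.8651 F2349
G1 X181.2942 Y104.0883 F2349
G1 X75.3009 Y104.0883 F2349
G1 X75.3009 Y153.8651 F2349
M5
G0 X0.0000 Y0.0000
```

Each laser-on run becomes one SVG element. Flip Y back into SVG space with y_svg = 280.4073 − y_machine. Every run uses S598, so all elements get stroke `#008000` (score).

Run 1: The run is open, so emit a `<polyline>` with points (Y-flipped): 180.1189,47.7408 157.7707,251.0793 180.5670,58.9380.

Run 2: The run returns to its start, so emit a `<polygon>` with points (Y-flipped): 45.4078,121.9408 41.4505,109.7616 31.0903,102.2344 18.2843,102.2344 7.9241,109.7616 3.9668,121.9408 7.9241,134.1200 18.2843,141.6472 31.0903,141.6472 41.4505,134.1200.

Run 3: The run returns to its start, so emit a `<polygon>` with points (Y-flipped): 68.0589,89.5993 49.8909,114.3044 19.4116,110.9231 7.1003,82.8365 25.2683,58.1314 55.7476,61.5127.

Run 4: The run returns to its start, so emit a `<polygon>` with points (Y-flipped): 75.3009,126.5422 181.2942,126.5422 181.2942,176.3190 75.3009,176.3190.

<svg xmlns="http://www.w3.org/2000/svg" width="215.0757mm" height="280.4073mm" viewBox="0 0 215.0757 280.4073">
  <polyline points="180.1189,47.7408 157.7707,251.0793 180.5670,58.9380" fill="none" stroke="#008000"/>
  <polygon points="45.4078,121.9408 41.4505,109.7616 31.0903,102.2344 18.2843,102.2344 7.9241,109.7616 3.9668,121.9408 7.9241,134.1200 18.2843,141.6472 31.0903,141.6472 41.4505,134.1200" fill="none" stroke="#008000"/>
  <polygon points="68.0589,89.5993 49.8909,114.3044 19.4116,110.9231 7.1003,82.8365 25.2683,58.1314 55.7476,61.5127" fill="none" stroke="#008000"/>
  <polygon points="75.3009,126.5422 181.2942,126.5422 181.2942,176.3190 75.3009,176.3190" fill="none" stroke="#008000"/>
</svg>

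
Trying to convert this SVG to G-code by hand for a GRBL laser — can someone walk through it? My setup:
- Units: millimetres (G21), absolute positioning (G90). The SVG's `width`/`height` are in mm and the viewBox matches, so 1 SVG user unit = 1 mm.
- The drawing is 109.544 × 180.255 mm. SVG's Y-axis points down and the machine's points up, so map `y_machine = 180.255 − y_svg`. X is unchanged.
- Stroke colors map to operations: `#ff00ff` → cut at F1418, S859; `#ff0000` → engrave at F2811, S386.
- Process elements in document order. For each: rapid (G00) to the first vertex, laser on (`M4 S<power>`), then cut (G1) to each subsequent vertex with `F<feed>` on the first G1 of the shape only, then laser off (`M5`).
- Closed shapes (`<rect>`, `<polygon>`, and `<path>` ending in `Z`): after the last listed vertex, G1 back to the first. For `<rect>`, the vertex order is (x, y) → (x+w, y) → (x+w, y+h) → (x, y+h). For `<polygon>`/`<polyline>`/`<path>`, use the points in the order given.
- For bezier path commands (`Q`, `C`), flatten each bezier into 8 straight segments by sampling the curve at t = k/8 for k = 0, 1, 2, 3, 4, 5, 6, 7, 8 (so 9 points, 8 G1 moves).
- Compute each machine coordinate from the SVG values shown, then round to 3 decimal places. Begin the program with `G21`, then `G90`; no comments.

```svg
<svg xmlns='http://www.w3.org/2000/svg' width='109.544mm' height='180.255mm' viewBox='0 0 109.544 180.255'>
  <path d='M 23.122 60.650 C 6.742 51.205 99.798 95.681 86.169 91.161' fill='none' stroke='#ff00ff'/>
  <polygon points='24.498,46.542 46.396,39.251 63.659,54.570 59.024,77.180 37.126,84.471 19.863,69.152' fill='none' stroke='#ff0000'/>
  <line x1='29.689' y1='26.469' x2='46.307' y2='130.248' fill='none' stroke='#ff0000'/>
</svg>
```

viewBox `0 0 109.544 180.255` with mm width/height → 1 unit = 1 mm. Flip: y_m = 180.255 − y_svg.

**Shape 1** — `<path>` cubic bezier, stroke `#ff00ff` → cut (S859, F1418). Control points (SVG): P0=(23.122,60.650), P1=(6.742,51.205), P2=(99.798,95.681), P3=(86.169,91.161); sampled at t=k/8. Machine vertices: (23.122,119.605) → (21.687,120.820) → (27.979,118.187) → (39.466,112.910) → (53.614,106.196) → (67.891,99.252) → (79.764,93.283) → (86.701,89.495) → (86.169,89.094). Open path.

**Shape 2** — `<polygon>` regular polygon, stroke `#ff0000` → engrave (S386, F2811). Machine vertices: (24.498,133.713) → (46.396,141.004) → (63.659,125.685) → (59.024,103.075) → (37.126,95.784) → (19.863,111.103) → (24.498,133.713). Closed: final G1 returns to the first vertex.

**Shape 3** — `<line>` line segment, stroke `#ff0000` → engrave (S386, F2811). Machine vertices: (29.689,153.786) → (46.307,50.007). Open path.

G21
G90
G00 X23.122 Y119.605
M4 S859
G1 X21.687 Y120.820 F1418
G1 X27.979 Y118.187
G1 X39.466 Y112.910
G1 X53.614 Y106.196
G1 X67.891 Y99.252
G1 X79.764 Y93.283
G1 X86.701 Y89.495
G1 X86.169 Y89.094
M5
G00 X24.498 Y133.713
M4 S386
G1 X46.396 Y141.004 F2811
G1 X63.659 Y125.685
G1 X59.024 Y103.075
G1 X37.126 Y95.784
G1 X19.863 Y111.103
G1 X24.498 Y133.713
M5
G00 X29.689 Y153.786
M4 S386
G1 X46.307 Y50.007 F2811
M5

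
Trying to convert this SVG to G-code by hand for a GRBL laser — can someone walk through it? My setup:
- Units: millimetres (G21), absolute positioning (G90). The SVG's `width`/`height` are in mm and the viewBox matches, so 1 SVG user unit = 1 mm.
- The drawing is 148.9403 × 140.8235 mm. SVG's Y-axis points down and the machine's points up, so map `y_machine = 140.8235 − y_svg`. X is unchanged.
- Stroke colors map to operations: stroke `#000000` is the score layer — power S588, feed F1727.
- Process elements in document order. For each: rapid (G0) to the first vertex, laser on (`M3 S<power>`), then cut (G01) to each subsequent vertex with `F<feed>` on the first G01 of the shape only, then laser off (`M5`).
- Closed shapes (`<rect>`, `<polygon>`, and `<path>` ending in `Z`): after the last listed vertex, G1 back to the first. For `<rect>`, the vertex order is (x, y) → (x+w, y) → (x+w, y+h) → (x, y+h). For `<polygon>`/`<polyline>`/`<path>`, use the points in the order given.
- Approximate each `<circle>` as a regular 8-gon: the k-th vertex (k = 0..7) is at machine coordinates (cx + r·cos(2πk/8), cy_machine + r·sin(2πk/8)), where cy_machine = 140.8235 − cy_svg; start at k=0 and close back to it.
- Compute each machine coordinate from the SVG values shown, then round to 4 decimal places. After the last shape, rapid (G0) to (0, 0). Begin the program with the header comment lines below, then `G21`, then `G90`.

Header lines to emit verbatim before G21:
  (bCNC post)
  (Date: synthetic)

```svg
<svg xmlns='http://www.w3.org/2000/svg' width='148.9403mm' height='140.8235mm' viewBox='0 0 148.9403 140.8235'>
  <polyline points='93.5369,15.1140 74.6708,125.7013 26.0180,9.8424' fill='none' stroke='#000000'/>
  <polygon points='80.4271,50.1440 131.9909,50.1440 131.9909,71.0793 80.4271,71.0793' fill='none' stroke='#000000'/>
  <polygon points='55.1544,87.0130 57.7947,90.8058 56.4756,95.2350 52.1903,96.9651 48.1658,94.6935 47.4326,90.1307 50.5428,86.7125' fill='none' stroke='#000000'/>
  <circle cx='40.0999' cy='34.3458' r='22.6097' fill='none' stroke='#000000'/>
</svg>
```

(bCNC post)
(Date: synthetic)
G21
G90
G0 X93.5369 Y125.7095
M3 S588
G01 X74.6708 Y15.1222 F1727
G01 X26.0180 Y130.9811
M5
G0 X80.4271 Y90.6795
M3 S588
G01 X131.9909 Y90.6795 F1727
G01 X131.9909 Y69.7442
G01 X80.4271 Y69.7442
G01 X80.4271 Y90.6795
M5
G0 X55.1544 Y53.8105
M3 S588
G01 X57.7947 Y50.0177 F1727
G01 X56.4756 Y45.5885
G01 X52.1903 Y43.8584
G01 X48.1658 Y46.1300
G01 X47.4326 Y50.6928
G01 X50.5428 Y54.1110
G01 X55.1544 Y53.8105
M5
G0 X62.7096 Y106.4777
M3 S588
G01 X56.0874 Y122.4652 F1727
G01 X40.0999 Y129.0874
G01 X24.1124 Y122.4652
G01 X17.4902 Y106.4777
G01 X24.1124 Y90.4902
G01 X40.0999 Y83.8680
G01 X56.0874 Y90.4902
G01 X62.7096 Y106.4777
M5
G0 X0.0000 Y0.0000

1 u = 1 mm; y_m = 140.8235 − y.

[1] `<polyline>` open polyline, #000000→score S588 F1727: (93.5369,125.7095) → (74.6708,15.1222) → (26.0180,130.9811)

[2] `<polygon>` rectangle, #000000→score S588 F1727: (80.4271,90.6795) → (131.9909,90.6795) → (131.9909,69.7442) → (80.4271,69.7442) → (80.4271,90.6795) (closed)

[3] `<polygon>` regular polygon, #000000→score S588 F1727: (55.1544,53.8105) → (57.7947,50.0177) → (56.4756,45.5885) → (52.1903,43.8584) → (48.1658,46.1300) → (47.4326,50.6928) → (50.5428,54.1110) → (55.1544,53.8105) (closed)

[4] `<circle>` circle, #000000→score S588 F1727: (62.7096,106.4777) → (56.0874,122.4652) → (40.0999,129.0874) → (24.1124,122.4652) → (17.4902,106.4777) → (24.1124,90.4902) → (40.0999,83.8680) → (56.0874,90.4902) → (62.7096,106.4777) (closed)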